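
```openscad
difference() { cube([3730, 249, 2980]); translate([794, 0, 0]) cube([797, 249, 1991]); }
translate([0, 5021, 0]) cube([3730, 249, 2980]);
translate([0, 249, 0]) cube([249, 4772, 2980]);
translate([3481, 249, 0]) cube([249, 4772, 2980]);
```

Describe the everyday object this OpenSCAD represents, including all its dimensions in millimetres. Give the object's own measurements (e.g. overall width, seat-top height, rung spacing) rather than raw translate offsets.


A single room: four walls, each 2980 mm tall and 249 mm thick, enclosing an outside footprint 3730×5270 mm (x × y), no floor or roof. The front and back walls (−y and +y sides) run the full x-width; the side walls fit between their inner faces. A door opening 797 mm wide and 1991 mm tall is cut through the front wall from the floor up, its −x edge 794 mm from the wall's −x end.


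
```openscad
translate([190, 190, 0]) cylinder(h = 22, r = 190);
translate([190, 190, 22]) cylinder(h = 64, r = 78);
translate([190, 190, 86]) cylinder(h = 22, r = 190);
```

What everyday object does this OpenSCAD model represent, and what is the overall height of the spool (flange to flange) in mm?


A spool. The overall height is 108 mm.

Three coaxial cylinders, large–small–large — a spool. Two 22 mm flanges and a 64 mm core give 22 + 64 + 22 = 108 mm.


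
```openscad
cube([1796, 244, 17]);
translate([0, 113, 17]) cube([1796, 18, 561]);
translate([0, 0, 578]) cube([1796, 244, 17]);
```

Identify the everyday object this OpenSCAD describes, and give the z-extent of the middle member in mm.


An I-beam. The web height is 561 mm.

Two wide flanges with a thin centred web — an I-beam. Overall 595 mm minus two 17 mm flanges gives a web of 595 − 2·17 = 561 mm.


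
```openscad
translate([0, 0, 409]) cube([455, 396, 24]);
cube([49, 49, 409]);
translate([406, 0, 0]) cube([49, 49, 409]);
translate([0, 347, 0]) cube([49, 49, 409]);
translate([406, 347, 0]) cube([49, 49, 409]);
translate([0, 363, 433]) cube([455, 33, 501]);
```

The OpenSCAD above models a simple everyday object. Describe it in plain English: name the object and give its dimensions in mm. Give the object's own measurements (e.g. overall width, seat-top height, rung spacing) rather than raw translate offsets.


A chair. The seat is a 455×396×24 mm slab with its top at z = 433 mm, on four 49×49 mm corner legs (flush with the seat edges, standing on z = 0). A flat backrest 33 mm thick, 501 mm tall, spans the full seat width and rises from the seat top along its +y edge, rear face flush with the rear of the seat.


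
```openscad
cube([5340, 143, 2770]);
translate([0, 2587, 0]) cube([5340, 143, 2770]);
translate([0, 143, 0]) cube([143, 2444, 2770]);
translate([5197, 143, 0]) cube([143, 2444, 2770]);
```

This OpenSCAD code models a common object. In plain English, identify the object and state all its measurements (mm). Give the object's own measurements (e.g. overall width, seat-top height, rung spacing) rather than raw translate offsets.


The wall frame of a small rectangular building: four walls, each 2770 mm tall and 143 mm thick, enclosing a footprint 5340 mm (x) by 2730 mm (y) outside-to-outside, with no floor or roof. The front and back walls (the −y and +y sides) span the full width; the two side walls fit between them.


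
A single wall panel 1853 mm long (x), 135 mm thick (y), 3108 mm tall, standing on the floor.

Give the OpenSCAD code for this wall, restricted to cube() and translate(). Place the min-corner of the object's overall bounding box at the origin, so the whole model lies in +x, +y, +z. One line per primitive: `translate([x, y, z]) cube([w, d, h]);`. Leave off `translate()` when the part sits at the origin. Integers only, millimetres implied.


cube([1853, 135, 3108]);


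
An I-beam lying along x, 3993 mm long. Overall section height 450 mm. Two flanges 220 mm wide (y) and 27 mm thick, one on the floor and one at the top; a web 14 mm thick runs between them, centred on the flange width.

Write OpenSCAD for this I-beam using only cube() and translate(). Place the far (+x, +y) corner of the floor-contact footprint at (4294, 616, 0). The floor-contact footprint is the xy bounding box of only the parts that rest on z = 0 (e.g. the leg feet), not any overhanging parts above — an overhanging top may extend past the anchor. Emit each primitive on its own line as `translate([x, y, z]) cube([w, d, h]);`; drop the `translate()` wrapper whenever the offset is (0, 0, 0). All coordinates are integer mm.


translate([301, 396, 0]) cube([3993, 220, 27]);
translate([301, 499, 27]) cube([3993, 14, 396]);
translate([301, 396, 423]) cube([3993, 220, 27]);


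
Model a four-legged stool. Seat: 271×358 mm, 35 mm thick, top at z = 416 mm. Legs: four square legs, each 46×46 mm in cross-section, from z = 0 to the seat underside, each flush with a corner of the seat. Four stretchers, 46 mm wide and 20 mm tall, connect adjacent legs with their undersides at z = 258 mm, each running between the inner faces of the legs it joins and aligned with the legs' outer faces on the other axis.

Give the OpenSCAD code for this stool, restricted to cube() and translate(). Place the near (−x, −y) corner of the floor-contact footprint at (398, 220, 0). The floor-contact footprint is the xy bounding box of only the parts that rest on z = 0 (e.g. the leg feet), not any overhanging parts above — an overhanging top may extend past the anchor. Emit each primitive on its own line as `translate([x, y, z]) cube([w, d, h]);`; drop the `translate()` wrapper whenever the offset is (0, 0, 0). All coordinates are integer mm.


translate([398, 220, 381]) cube([271, 358, 35]);
translate([398, 220, 0]) cube([46, 46, 381]);
translate([623, 220, 0]) cube([46, 46, 381]);
translate([398, 532, 0]) cube([46, 46, 381]);
translate([623, 532, 0]) cube([46, 46, 381]);
translate([444, 220, 258]) cube([179, 46, 20]);
translate([444, 532, 258]) cube([179, 46, 20]);
translate([398, 266, 258]) cube([46, 266, 20]);
translate([623, 266, 258]) cube([46, 266, 20]);


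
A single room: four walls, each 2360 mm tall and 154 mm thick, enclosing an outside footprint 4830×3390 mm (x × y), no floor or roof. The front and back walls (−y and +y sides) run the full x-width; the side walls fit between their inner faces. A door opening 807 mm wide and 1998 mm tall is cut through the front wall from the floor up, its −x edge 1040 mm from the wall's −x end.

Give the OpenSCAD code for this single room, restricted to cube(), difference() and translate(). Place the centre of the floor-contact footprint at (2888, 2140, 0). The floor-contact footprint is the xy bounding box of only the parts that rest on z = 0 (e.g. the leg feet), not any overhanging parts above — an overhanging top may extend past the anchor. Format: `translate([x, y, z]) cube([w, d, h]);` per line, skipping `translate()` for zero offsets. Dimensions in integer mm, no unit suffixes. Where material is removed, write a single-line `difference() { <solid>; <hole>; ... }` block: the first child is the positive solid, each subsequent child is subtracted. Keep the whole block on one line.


difference() { translate([473, 445, 0]) cube([4830, 154, 2360]); translate([1513, 445, 0]) cube([807, 154, 1998]); }
translate([473, 3681, 0]) cube([4830, 154, 2360]);
translate([473, 599, 0]) cube([154, 3082, 2360]);
translate([5149, 599, 0]) cube([154, 3082, 2360]);


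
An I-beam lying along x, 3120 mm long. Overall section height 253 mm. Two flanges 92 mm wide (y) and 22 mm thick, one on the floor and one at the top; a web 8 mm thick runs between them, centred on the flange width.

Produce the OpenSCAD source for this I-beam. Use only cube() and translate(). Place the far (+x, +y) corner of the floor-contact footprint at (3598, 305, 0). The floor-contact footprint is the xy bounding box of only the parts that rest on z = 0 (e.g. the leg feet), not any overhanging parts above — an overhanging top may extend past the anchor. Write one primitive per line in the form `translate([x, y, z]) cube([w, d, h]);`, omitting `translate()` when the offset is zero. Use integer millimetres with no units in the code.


translate([478, 213, 0]) cube([3120, 92, 22]);
translate([478, 255, 22]) cube([3120, 8, 209]);
translate([478, 213, 231]) cube([3120, 92, 22]);


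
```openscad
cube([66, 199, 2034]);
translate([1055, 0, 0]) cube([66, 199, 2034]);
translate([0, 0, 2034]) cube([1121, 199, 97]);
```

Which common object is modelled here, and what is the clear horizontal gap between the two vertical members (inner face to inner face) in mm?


A door frame. The clear opening width is 989 mm.

Two 2034 mm tall posts with a header on top — a door frame. The left jamb is 66 mm wide at x = 0; the right jamb starts at x = 1055. The clear opening is 1055 − 66 = 989 mm.


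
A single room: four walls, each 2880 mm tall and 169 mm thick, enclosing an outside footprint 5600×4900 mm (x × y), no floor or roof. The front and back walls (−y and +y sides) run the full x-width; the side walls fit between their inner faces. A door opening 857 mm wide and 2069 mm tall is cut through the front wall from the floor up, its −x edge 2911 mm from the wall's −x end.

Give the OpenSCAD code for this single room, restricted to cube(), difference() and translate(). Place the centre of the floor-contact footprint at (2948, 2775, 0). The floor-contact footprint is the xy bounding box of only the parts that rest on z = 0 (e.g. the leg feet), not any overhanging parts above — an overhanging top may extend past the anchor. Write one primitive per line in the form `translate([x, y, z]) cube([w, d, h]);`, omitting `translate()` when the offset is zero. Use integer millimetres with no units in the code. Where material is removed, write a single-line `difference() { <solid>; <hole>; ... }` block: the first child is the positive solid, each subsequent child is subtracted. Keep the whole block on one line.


difference() { translate([148, 325, 0]) cube([5600, 169, 2880]); translate([3059, 325, 0]) cube([857, 169, 2069]); }
translate([148, 5056, 0]) cube([5600, 169, 2880]);
translate([148, 494, 0]) cube([169, 4562, 2880]);
translate([5579, 494, 0]) cube([169, 4562, 2880]);


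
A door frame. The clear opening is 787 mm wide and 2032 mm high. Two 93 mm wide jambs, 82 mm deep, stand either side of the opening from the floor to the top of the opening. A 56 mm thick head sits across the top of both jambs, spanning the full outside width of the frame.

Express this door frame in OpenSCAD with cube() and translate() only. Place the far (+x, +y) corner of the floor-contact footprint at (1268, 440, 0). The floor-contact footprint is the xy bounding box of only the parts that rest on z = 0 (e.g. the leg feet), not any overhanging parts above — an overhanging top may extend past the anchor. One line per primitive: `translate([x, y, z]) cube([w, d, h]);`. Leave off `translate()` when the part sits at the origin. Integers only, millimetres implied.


translate([295, 358, 0]) cube([93, 82, 2032]);
translate([1175, 358, 0]) cube([93, 82, 2032]);
translate([295, 358, 2032]) cube([973, 82, 56]);


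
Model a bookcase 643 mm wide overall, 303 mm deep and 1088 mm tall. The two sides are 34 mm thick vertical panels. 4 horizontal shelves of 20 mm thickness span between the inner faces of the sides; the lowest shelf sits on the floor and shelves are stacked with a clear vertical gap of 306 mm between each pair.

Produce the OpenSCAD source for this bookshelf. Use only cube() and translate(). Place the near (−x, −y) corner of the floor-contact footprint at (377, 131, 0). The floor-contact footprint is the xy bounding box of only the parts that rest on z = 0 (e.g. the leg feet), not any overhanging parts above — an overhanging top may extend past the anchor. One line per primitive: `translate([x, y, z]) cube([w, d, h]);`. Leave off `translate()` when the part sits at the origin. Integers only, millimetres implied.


translate([377, 131, 0]) cube([34, 303, 1088]);
translate([986, 131, 0]) cube([34, 303, 1088]);
translate([411, 131, 0]) cube([575, 303, 20]);
translate([411, 131, 326]) cube([575, 303, 20]);
translate([411, 131, 652]) cube([575, 303, 20]);
translate([411, 131, 978]) cube([575, 303, 20]);


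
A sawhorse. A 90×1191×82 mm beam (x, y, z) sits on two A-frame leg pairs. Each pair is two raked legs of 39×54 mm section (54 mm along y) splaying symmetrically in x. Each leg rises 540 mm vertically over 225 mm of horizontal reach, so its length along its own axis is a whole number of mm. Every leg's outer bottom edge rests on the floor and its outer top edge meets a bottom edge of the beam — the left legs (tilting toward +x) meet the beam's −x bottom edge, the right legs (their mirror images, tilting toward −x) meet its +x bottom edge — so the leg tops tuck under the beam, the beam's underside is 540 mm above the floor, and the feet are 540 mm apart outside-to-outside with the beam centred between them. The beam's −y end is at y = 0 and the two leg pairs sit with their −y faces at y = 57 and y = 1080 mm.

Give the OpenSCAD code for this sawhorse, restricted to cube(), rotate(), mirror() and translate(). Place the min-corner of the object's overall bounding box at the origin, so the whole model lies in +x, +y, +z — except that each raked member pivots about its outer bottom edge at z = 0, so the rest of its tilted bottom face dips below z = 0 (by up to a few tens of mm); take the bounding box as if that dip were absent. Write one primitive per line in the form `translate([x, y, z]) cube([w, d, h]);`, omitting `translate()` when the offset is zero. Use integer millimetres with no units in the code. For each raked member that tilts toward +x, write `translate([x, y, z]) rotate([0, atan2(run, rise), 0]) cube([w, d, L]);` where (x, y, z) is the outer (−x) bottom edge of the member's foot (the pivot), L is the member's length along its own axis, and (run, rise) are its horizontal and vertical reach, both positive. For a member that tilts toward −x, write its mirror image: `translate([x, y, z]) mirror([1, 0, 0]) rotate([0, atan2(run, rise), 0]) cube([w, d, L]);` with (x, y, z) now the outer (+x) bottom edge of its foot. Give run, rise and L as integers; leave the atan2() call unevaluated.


translate([225, 0, 540]) cube([90, 1191, 82]);
translate([0, 57, 0]) rotate([0, atan2(225, 540), 0]) cube([39, 54, 585]);
translate([540, 57, 0]) mirror([1, 0, 0]) rotate([0, atan2(225, 540), 0]) cube([39, 54, 585]);
translate([0, 1080, 0]) rotate([0, atan2(225, 540), 0]) cube([39, 54, 585]);
translate([540, 1080, 0]) mirror([1, 0, 0]) rotate([0, atan2(225, 540), 0]) cube([39, 54, 585]);


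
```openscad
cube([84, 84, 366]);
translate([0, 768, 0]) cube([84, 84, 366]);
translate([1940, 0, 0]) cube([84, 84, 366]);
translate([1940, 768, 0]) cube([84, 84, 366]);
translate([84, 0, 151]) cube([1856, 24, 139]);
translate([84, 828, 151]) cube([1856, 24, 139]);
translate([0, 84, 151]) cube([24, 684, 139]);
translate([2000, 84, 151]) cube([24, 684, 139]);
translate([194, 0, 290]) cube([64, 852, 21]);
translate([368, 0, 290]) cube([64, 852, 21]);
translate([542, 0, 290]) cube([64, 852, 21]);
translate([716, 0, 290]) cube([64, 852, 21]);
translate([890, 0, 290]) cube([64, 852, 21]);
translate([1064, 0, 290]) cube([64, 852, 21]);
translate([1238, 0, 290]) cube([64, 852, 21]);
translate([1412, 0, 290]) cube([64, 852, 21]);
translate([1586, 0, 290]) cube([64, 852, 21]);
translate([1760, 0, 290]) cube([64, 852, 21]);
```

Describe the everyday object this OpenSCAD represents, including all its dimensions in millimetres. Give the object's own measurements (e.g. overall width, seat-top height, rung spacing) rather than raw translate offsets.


A bed frame 2024 mm long (x) by 852 mm wide (y). Four 84×84 mm corner posts, 366 mm tall, at the corners of the footprint. Four rails of 24 mm thickness and 139 mm height run between adjacent posts with their undersides at z = 151 mm, their outer faces flush with the outside of the frame (the two x-running rails run between the posts' inner faces; the two y-running rails run between the posts' inner faces). 10 slats, each 64 mm wide (x) and 21 mm thick, lie across the top of the two x-running rails, running the full 852 mm width of the frame in y; along x they sit between the end posts with a 110 mm gap after the −x posts and between neighbouring slats, leaving 116 mm before the +x posts.


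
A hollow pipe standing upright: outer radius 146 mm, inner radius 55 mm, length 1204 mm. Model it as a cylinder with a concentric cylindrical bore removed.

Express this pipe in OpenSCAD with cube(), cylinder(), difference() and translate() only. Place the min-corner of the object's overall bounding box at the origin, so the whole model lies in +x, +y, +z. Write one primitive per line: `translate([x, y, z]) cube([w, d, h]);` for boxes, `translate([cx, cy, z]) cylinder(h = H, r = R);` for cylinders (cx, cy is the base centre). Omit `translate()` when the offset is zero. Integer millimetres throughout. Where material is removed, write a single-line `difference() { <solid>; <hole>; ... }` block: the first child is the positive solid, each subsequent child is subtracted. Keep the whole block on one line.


difference() { translate([146, 146, 0]) cylinder(h = 1204, r = 146); translate([146, 146, 0]) cylinder(h = 1204, r = 55); }


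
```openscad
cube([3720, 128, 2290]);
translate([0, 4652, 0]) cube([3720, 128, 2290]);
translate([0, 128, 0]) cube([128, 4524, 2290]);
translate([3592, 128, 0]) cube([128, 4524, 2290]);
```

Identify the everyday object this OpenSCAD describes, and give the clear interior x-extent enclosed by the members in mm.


A house (or room) frame. The interior width is 3464 mm.

Four 2290 mm walls enclosing a rectangle with no floor or roof — a room or house frame. Outside width is 3720 mm and wall thickness is 128 mm, so the interior width is 3720 − 2 × 128 = 3464 mm.


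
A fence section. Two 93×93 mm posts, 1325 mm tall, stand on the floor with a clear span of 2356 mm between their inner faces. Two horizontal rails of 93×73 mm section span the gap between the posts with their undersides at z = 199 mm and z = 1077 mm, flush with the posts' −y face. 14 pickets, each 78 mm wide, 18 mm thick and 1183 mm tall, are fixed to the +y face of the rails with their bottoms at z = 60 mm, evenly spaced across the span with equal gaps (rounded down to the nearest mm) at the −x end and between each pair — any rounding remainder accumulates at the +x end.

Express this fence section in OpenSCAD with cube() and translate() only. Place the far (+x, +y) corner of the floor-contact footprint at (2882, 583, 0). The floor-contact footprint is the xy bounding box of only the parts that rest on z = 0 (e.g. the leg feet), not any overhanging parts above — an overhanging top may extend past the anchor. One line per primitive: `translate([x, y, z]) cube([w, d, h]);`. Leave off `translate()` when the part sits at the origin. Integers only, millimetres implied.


translate([340, 490, 0]) cube([93, 93, 1325]);
translate([2789, 490, 0]) cube([93, 93, 1325]);
translate([433, 490, 199]) cube([2356, 93, 73]);
translate([433, 490, 1077]) cube([2356, 93, 73]);
translate([517, 583, 60]) cube([78, 18, 1183]);
translate([679, 583, 60]) cube([78, 18, 1183]);
translate([841, 583, 60]) cube([78, 18, 1183]);
translate([1003, 583, 60]) cube([78, 18, 1183]);
translate([1165, 583, 60]) cube([78, 18, 1183]);
translate([1327, 583, 60]) cube([78, 18, 1183]);
translate([1489, 583, 60]) cube([78, 18, 1183]);
translate([1651, 583, 60]) cube([78, 18, 1183]);
translate([1813, 583, 60]) cube([78, 18, 1183]);
translate([1975, 583, 60]) cube([78, 18, 1183]);
translate([2137, 583, 60]) cube([78, 18, 1183]);
translate([2299, 583, 60]) cube([78, 18, 1183]);
translate([2461, 583, 60]) cube([78, 18, 1183]);
translate([2623, 583, 60]) cube([78, 18, 1183]);


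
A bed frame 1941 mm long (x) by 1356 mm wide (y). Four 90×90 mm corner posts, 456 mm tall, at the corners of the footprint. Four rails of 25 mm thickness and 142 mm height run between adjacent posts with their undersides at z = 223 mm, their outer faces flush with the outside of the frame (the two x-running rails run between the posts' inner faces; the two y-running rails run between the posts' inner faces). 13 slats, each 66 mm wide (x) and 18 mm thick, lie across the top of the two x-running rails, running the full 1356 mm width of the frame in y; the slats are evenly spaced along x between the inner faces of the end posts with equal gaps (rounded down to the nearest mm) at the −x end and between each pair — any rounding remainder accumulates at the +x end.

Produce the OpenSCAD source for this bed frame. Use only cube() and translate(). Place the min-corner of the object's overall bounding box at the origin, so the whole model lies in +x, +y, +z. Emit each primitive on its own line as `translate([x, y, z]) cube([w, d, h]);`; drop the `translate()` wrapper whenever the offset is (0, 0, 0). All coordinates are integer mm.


cube([90, 90, 456]);
translate([0, 1266, 0]) cube([90, 90, 456]);
translate([1851, 0, 0]) cube([90, 90, 456]);
translate([1851, 1266, 0]) cube([90, 90, 456]);
translate([90, 0, 223]) cube([1761, 25, 142]);
translate([90, 1331, 223]) cube([1761, 25, 142]);
translate([0, 90, 223]) cube([25, 1176, 142]);
translate([1916, 90, 223]) cube([25, 1176, 142]);
translate([154, 0, 365]) cube([66, 1356, 18]);
translate([284, 0, 365]) cube([66, 1356, 18]);
translate([414, 0, 365]) cube([66, 1356, 18]);
translate([544, 0, 365]) cube([66, 1356, 18]);
translate([674, 0, 365]) cube([66, 1356, 18]);
translate([804, 0, 365]) cube([66, 1356, 18]);
translate([934, 0, 365]) cube([66, 1356, 18]);
translate([1064, 0, 365]) cube([66, 1356, 18]);
translate([1194, 0, 365]) cube([66, 1356, 18]);
translate([1324, 0, 365]) cube([66, 1356, 18]);
translate([1454, 0, 365]) cube([66, 1356, 18]);
translate([1584, 0, 365]) cube([66, 1356, 18]);
translate([1714, 0, 365]) cube([66, 1356, 18]);


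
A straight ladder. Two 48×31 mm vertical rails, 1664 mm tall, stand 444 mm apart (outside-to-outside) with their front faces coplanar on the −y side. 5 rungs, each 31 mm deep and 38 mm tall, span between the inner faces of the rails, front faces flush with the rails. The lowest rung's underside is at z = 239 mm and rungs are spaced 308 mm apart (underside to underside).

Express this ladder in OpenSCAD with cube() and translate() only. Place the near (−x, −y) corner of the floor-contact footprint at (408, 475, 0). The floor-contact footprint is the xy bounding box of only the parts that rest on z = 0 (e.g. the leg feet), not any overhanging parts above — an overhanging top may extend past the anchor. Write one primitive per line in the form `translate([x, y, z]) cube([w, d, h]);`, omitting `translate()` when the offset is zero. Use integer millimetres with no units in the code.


translate([408, 475, 0]) cube([48, 31, 1664]);
translate([804, 475, 0]) cube([48, 31, 1664]);
translate([456, 475, 239]) cube([348, 31, 38]);
translate([456, 475, 547]) cube([348, 31, 38]);
translate([456, 475, 855]) cube([348, 31, 38]);
translate([456, 475, 1163]) cube([348, 31, 38]);
translate([456, 475, 1471]) cube([348, 31, 38]);


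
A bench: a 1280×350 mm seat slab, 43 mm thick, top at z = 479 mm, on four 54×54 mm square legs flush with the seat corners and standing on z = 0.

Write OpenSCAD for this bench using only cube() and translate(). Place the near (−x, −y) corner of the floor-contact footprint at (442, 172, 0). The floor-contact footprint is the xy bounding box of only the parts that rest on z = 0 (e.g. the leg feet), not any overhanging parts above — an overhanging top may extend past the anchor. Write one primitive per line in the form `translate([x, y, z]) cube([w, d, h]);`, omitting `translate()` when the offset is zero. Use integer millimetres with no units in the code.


// leg_h = 479 − 43 = 436
translate([442, 172, 436]) cube([1280, 350, 43]);
translate([442, 172, 0]) cube([54, 54, 436]);
translate([442, 468, 0]) cube([54, 54, 436]);
translate([1668, 172, 0]) cube([54, 54, 436]);
translate([1668, 468, 0]) cube([54, 54, 436]);


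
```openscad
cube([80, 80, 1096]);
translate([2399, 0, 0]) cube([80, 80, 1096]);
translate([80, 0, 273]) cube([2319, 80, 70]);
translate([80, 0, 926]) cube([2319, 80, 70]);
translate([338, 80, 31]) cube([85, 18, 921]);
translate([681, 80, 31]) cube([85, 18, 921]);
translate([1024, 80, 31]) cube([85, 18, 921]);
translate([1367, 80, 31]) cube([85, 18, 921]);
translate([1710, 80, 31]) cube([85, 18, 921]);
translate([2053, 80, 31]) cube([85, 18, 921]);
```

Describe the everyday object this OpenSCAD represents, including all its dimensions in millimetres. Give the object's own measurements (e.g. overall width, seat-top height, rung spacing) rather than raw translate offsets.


A fence section. Two 80×80 mm posts, 1096 mm tall, stand on the floor with a clear span of 2319 mm between their inner faces. Two horizontal rails of 80×70 mm section span the gap between the posts with their undersides at z = 273 mm and z = 926 mm, flush with the posts' −y face. 6 pickets, each 85 mm wide, 18 mm thick and 921 mm tall, are fixed to the +y face of the rails with their bottoms at z = 31 mm, spaced across the span with a 258 mm gap after the −x post and between neighbouring pickets, with 261 mm left before the +x post.


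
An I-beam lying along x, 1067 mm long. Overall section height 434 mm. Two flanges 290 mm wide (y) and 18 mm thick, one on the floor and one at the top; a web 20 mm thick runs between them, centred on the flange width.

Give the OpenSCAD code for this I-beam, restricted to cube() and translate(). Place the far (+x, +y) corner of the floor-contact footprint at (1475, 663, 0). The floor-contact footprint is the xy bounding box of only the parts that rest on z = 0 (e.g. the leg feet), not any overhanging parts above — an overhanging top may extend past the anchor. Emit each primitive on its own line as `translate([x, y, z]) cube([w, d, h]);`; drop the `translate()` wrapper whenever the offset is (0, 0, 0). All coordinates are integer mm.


translate([408, 373, 0]) cube([1067, 290, 18]);
translate([408, 508, 18]) cube([1067, 20, 398]);
translate([408, 373, 416]) cube([1067, 290, 18]);


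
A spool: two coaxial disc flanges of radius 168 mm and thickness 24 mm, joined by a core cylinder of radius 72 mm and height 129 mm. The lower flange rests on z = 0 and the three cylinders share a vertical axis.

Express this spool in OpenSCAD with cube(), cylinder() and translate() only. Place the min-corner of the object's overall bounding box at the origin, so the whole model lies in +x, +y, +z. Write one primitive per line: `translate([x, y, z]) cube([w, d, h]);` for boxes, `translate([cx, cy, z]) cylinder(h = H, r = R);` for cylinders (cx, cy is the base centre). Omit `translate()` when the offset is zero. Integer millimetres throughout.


translate([168, 168, 0]) cylinder(h = 24, r = 168);
translate([168, 168, 24]) cylinder(h = 129, r = 72);
translate([168, 168, 153]) cylinder(h = 24, r = 168);


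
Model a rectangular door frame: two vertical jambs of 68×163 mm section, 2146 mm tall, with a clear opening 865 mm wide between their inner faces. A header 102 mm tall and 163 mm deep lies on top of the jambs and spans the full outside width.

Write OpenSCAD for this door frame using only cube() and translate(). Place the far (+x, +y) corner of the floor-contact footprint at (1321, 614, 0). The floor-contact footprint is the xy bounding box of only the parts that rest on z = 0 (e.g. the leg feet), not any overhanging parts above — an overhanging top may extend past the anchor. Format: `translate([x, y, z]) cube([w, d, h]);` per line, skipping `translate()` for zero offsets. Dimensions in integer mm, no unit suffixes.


translate([320, 451, 0]) cube([68, 163, 2146]);
translate([1253, 451, 0]) cube([68, 163, 2146]);
translate([320, 451, 2146]) cube([1001, 163, 102]);


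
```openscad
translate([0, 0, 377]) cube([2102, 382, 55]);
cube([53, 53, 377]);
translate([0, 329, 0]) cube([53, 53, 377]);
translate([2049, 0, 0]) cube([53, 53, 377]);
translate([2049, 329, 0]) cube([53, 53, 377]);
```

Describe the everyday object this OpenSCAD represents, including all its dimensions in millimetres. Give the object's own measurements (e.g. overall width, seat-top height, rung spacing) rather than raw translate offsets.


A bench: a 2102×382 mm seat slab, 55 mm thick, top at z = 432 mm, on four 53×53 mm square legs flush with the seat corners and standing on z = 0.


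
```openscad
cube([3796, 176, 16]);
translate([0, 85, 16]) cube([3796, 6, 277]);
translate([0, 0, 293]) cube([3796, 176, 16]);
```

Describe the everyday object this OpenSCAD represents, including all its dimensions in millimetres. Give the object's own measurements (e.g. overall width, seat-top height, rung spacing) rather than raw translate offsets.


An I-beam lying along x, 3796 mm long. Overall section height 309 mm. Two flanges 176 mm wide (y) and 16 mm thick, one on the floor and one at the top; a web 6 mm thick runs between them, centred on the flange width.


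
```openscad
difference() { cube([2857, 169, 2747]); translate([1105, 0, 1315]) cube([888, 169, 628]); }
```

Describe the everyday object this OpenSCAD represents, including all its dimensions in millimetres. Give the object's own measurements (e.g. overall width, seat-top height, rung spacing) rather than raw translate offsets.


A wall 2857 mm long (x), 169 mm thick (y), 2747 mm tall, with a rectangular window opening cut through it. The opening is 888 mm wide and 628 mm tall; its sill is at z = 1315 mm and its near (−x) edge is 1105 mm from the wall's −x end. The opening passes through the full wall thickness.


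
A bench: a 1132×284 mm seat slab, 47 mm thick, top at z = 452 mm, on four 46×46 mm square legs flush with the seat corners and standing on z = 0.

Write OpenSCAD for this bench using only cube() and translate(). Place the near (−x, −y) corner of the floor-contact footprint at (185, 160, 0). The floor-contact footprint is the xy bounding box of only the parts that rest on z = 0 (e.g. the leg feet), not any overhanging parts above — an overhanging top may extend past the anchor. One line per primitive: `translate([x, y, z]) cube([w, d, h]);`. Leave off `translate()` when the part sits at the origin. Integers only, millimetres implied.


translate([185, 160, 405]) cube([1132, 284, 47]);
translate([185, 160, 0]) cube([46, 46, 405]);
translate([185, 398, 0]) cube([46, 46, 405]);
translate([1271, 160, 0]) cube([46, 46, 405]);
translate([1271, 398, 0]) cube([46, 46, 405]);


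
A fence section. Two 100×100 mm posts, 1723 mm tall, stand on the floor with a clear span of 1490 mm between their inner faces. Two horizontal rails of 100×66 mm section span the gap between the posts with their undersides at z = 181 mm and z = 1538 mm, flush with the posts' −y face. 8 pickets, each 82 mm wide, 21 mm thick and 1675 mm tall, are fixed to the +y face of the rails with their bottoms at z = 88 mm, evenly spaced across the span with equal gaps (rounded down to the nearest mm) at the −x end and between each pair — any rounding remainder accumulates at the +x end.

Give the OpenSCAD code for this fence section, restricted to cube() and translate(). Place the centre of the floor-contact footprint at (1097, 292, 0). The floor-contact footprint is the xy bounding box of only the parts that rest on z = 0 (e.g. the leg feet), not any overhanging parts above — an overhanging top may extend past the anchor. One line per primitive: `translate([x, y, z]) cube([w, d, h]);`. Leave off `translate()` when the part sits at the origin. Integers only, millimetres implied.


translate([252, 242, 0]) cube([100, 100, 1723]);
translate([1842, 242, 0]) cube([100, 100, 1723]);
translate([352, 242, 181]) cube([1490, 100, 66]);
translate([352, 242, 1538]) cube([1490, 100, 66]);
translate([444, 342, 88]) cube([82, 21, 1675]);
translate([618, 342, 88]) cube([82, 21, 1675]);
translate([792, 342, 88]) cube([82, 21, 1675]);
translate([966, 342, 88]) cube([82, 21, 1675]);
translate([1140, 342, 88]) cube([82, 21, 1675]);
translate([1314, 342, 88]) cube([82, 21, 1675]);
translate([1488, 342, 88]) cube([82, 21, 1675]);
translate([1662, 342, 88]) cube([82, 21, 1675]);


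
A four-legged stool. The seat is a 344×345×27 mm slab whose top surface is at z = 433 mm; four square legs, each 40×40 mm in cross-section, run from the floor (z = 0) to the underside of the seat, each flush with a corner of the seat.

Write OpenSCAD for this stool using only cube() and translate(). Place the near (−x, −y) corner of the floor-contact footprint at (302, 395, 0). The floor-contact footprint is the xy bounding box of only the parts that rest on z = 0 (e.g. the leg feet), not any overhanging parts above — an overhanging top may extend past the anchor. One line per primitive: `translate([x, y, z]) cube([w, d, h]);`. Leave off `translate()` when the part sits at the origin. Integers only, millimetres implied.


translate([302, 395, 406]) cube([344, 345, 27]);
translate([302, 395, 0]) cube([40, 40, 406]);
translate([606, 395, 0]) cube([40, 40, 406]);
translate([302, 700, 0]) cube([40, 40, 406]);
translate([606, 700, 0]) cube([40, 40, 406]);


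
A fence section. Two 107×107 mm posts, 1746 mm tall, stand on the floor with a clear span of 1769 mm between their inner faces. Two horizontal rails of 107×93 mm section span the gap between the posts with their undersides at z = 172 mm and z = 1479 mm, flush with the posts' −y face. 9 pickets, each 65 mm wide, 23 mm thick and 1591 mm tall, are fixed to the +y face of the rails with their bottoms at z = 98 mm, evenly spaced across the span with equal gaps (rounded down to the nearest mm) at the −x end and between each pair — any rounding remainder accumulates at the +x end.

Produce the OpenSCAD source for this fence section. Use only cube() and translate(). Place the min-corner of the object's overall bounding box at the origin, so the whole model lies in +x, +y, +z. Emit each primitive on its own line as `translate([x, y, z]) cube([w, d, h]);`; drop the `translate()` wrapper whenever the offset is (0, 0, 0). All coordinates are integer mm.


cube([107, 107, 1746]);
translate([1876, 0, 0]) cube([107, 107, 1746]);
translate([107, 0, 172]) cube([1769, 107, 93]);
translate([107, 0, 1479]) cube([1769, 107, 93]);
translate([225, 107, 98]) cube([65, 23, 1591]);
translate([408, 107, 98]) cube([65, 23, 1591]);
translate([591, 107, 98]) cube([65, 23, 1591]);
translate([774, 107, 98]) cube([65, 23, 1591]);
translate([957, 107, 98]) cube([65, 23, 1591]);
translate([1140, 107, 98]) cube([65, 23, 1591]);
translate([1323, 107, 98]) cube([65, 23, 1591]);
translate([1506, 107, 98]) cube([65, 23, 1591]);
translate([1689, 107, 98]) cube([65, 23, 1591]);


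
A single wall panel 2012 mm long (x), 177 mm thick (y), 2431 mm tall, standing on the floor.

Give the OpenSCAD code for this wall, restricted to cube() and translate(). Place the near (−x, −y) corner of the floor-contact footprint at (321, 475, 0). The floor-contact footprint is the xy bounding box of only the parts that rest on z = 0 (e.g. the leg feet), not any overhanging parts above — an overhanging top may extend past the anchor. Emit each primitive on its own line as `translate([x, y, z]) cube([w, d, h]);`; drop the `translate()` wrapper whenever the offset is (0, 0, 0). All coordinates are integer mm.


translate([321, 475, 0]) cube([2012, 177, 2431]);


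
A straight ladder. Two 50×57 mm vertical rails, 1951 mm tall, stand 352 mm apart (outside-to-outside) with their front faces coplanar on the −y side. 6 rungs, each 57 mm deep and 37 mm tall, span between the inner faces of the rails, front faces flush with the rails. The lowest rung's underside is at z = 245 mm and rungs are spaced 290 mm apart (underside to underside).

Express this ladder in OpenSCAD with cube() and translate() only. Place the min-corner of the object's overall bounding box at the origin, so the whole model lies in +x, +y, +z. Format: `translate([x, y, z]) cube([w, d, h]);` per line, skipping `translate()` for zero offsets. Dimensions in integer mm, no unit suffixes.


cube([50, 57, 1951]);
translate([302, 0, 0]) cube([50, 57, 1951]);
translate([50, 0, 245]) cube([252, 57, 37]);
translate([50, 0, 535]) cube([252, 57, 37]);
translate([50, 0, 825]) cube([252, 57, 37]);
translate([50, 0, 1115]) cube([252, 57, 37]);
translate([50, 0, 1405]) cube([252, 57, 37]);
translate([50, 0, 1695]) cube([252, 57, 37]);


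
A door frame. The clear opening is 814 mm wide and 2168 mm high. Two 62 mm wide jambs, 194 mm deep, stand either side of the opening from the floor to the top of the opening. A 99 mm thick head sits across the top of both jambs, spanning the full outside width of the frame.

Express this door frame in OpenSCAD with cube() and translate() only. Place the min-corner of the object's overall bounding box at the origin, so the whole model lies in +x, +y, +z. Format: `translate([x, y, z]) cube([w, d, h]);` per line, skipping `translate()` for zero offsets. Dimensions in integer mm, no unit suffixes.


cube([62, 194, 2168]);
translate([876, 0, 0]) cube([62, 194, 2168]);
translate([0, 0, 2168]) cube([938, 194, 99]);


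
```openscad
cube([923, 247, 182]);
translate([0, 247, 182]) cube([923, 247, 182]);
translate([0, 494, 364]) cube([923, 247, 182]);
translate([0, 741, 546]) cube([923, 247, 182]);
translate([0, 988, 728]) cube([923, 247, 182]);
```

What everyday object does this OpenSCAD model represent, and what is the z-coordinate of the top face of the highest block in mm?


A staircase. The total rise is 910 mm.

5 identical blocks, each offset up and back from the previous — a staircase. Each step is 182 mm tall and there are 5 of them, so the total rise is 5 × 182 = 910 mm.


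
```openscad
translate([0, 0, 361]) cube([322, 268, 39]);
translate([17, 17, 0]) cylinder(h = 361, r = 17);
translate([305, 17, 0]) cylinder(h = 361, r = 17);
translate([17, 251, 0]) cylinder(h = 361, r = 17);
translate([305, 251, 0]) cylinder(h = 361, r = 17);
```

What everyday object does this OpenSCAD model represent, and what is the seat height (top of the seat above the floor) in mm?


A stool. The seat height is 400 mm.

A 322×268×39 slab at z = 361 on four corner cylinders — a stool. The seat top is 361 + 39 = 400 mm.


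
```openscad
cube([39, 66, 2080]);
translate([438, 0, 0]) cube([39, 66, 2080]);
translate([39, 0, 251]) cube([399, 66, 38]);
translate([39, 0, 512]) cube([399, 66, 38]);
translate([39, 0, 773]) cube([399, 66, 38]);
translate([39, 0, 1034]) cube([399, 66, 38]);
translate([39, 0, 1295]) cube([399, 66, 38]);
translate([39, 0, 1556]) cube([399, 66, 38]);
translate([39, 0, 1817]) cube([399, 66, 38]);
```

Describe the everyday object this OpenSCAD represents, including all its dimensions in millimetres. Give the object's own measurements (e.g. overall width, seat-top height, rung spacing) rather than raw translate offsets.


A straight ladder. Two 39×66 mm vertical rails, 2080 mm tall, stand 477 mm apart (outside-to-outside) with their front faces coplanar on the −y side. 7 rungs, each 66 mm deep and 38 mm tall, span between the inner faces of the rails, front faces flush with the rails. The lowest rung's underside is at z = 251 mm and rungs are spaced 261 mm apart (underside to underside).


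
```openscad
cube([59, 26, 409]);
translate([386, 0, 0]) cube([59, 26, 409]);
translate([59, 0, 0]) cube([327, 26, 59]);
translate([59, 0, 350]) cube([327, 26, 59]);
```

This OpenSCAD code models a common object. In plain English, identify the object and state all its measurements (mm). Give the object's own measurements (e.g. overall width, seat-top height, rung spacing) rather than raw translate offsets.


A rectangular picture frame lying in the x–z plane (depth along y). The opening is 327 mm wide (x) by 291 mm tall (z), surrounded by a border 59 mm wide on all four sides. The frame is 26 mm deep and is made of two full-height vertical stiles with two horizontal rails fitted between them.


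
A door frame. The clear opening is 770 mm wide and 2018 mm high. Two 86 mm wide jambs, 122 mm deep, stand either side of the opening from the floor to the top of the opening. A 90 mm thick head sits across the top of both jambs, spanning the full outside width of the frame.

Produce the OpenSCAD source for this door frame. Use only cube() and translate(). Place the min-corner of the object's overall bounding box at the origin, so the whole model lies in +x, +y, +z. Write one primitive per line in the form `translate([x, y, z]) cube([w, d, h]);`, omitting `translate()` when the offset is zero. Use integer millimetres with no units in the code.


cube([86, 122, 2018]);
translate([856, 0, 0]) cube([86, 122, 2018]);
translate([0, 0, 2018]) cube([942, 122, 90]);
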